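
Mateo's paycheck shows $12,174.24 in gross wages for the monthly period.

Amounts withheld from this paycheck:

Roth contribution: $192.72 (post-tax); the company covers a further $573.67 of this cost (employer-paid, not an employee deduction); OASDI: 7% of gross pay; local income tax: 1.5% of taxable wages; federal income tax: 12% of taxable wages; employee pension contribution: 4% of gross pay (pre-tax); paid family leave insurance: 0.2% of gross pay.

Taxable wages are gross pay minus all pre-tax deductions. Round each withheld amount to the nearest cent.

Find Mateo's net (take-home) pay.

$9,040.22

Employee pension contribution: $12,174.24 × 0.04 = $486.97
Taxable wages = $12,174.24 − $486.97 = $11,687.27
Federal income tax: $11,687.27 × 0.12 = $1,402.47
Local income tax: $11,687.27 × 0.015 = $175.31
OASDI: $12,174.24 × 0.07 = $852.20
Paid family leave insurance: $12,174.24 × 0.002 = $24.35
Roth contribution: $192.72
(Employer's $573.67 toward Roth contribution is not withheld from the employee.)
Total deductions = $486.97 + $1,402.47 + $175.31 + $852.20 + $24.35 + $192.72 = $3,134.02
Net pay = $12,174.24 − $3,134.02 = $9,040.22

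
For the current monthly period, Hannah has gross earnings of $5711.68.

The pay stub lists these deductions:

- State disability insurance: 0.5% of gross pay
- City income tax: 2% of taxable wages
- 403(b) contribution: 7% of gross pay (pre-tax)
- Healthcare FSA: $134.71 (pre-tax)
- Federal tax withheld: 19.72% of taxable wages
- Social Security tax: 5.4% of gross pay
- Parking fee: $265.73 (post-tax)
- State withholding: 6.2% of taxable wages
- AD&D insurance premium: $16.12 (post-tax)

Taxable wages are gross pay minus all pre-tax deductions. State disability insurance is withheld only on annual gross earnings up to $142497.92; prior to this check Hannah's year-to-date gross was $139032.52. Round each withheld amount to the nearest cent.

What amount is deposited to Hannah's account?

$3124.09

Healthcare FSA: $134.71
403(b) contribution: $5711.68 × 0.07 = $399.82
Pre-tax total = $134.71 + $399.82 = $534.53
Taxable wages = $5711.68 − $534.53 = $5177.15
Federal tax withheld: $5177.15 × 0.1972 = $1020.93
State withholding: $5177.15 × 0.062 = $320.98
City income tax: $5177.15 × 0.02 = $103.54
Social Security tax: $5711.68 × 0.054 = $308.43
State disability insurance: only $142497.92 − $139032.52 = $3465.40 of this check is subject → $3465.40 × 0.005 = $17.33
AD&D insurance premium: $16.12
Parking fee: $265.73
Total deductions = $134.71 + $399.82 + $1020.93 + $320.98 + $103.54 + $308.43 + $17.33 + $16.12 + $265.73 = $2587.59
Net pay = $5711.68 − $2587.59 = $3124.09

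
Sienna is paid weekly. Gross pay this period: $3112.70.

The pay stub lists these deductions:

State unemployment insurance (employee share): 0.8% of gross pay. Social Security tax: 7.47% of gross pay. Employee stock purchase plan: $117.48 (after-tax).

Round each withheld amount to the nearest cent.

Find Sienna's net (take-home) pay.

Social Security tax: $3112.70 × 0.0747 = $232.52
State unemployment insurance (employee share): $3112.70 × 0.008 = $24.90
Employee stock purchase plan: $117.48
Total deductions = $232.52 + $24.90 + $117.48 = $374.90
Net pay = $3112.70 − $374.90 = $2737.80

$2737.80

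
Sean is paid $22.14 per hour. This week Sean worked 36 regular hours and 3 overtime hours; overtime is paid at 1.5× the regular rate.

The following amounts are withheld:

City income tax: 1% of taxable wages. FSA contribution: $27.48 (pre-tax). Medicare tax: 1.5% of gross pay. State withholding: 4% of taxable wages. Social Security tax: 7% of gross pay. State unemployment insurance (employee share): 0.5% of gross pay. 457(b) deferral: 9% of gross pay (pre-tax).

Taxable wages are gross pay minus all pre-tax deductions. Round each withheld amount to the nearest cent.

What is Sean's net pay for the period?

$668.37

Regular pay: 36 × $22.14 = $797.04
Overtime pay: 3 × $22.14 × 1.5 = $99.63
Gross pay = $797.04 + $99.63 = $896.67
457(b) deferral: $896.67 × 0.09 = $80.70
FSA contribution: $27.48
Pre-tax total = $80.70 + $27.48 = $108.18
Taxable wages = $896.67 − $108.18 = $788.49
State withholding: $788.49 × 0.04 = $31.54
City income tax: $788.49 × 0.01 = $7.88
Medicare tax: $896.67 × 0.015 = $13.45
State unemployment insurance (employee share): $896.67 × 0.005 = $4.48
Social Security tax: $896.67 × 0.07 = $62.77
Total deductions = $80.70 + $27.48 + $31.54 + $7.88 + $13.45 + $4.48 + $62.77 = $228.30
Net pay = $896.67 − $228.30 = $668.37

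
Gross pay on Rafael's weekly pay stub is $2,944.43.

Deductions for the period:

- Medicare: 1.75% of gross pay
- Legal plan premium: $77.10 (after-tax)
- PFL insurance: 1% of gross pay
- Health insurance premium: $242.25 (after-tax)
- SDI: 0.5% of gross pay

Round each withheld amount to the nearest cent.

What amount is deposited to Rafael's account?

$2,529.39

PFL insurance: $2,944.43 × 0.01 = $29.44
Medicare: $2,944.43 × 0.0175 = $51.53
SDI: $2,944.43 × 0.005 = $14.72
Health insurance premium: $242.25
Legal plan premium: $77.10
Total deductions = $29.44 + $51.53 + $14.72 + $242.25 + $77.10 = $415.04
Net pay = $2,944.43 − $415.04 = $2,529.39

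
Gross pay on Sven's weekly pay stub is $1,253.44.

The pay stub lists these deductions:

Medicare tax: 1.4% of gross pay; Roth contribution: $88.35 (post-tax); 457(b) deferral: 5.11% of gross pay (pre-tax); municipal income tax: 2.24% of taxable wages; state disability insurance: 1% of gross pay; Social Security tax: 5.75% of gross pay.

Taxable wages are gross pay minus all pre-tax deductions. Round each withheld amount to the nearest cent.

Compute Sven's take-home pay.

457(b) deferral: $1,253.44 × 0.0511 = $64.05
Taxable wages = $1,253.44 − $64.05 = $1,189.39
Municipal income tax: $1,189.39 × 0.0224 = $26.64
Medicare tax: $1,253.44 × 0.014 = $17.55
State disability insurance: $1,253.44 × 0.01 = $12.53
Social Security tax: $1,253.44 × 0.0575 = $72.07
Roth contribution: $88.35
Total deductions = $64.05 + $26.64 + $17.55 + $12.53 + $72.07 + $88.35 = $281.19
Net pay = $1,253.44 − $281.19 = $972.25

$972.25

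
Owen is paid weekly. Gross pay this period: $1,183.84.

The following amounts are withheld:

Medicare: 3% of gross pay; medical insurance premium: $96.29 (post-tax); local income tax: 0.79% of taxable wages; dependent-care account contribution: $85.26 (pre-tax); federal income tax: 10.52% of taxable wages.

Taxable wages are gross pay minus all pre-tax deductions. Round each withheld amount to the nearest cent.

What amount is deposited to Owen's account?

Dependent-care account contribution: $85.26
Taxable wages = $1,183.84 − $85.26 = $1,098.58
Local income tax: $1,098.58 × 0.0079 = $8.68
Federal income tax: $1,098.58 × 0.1052 = $115.57
Medicare: $1,183.84 × 0.03 = $35.52
Medical insurance premium: $96.29
Total deductions = $85.26 + $8.68 + $115.57 + $35.52 + $96.29 = $341.32
Net pay = $1,183.84 − $341.32 = $842.52

$842.52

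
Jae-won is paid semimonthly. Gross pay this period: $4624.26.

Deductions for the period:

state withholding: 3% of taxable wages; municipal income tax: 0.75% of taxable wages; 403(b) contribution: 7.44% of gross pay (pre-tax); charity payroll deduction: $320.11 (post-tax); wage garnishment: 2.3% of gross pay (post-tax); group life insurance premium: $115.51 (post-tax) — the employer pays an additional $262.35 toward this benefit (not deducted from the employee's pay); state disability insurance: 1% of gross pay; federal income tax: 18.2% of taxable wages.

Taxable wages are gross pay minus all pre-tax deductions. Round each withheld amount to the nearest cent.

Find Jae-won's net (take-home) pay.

$2752.49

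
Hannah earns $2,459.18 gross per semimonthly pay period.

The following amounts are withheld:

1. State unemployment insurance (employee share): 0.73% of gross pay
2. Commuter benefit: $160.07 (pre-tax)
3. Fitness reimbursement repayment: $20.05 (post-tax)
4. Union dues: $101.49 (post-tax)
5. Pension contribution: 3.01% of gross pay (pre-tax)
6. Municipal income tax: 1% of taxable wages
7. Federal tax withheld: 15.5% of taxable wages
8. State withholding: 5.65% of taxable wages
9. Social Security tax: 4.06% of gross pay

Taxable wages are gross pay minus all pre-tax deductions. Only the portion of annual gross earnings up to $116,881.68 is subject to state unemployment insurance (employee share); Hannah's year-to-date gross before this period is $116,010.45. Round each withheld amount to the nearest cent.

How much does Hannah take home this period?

Pension contribution: $2,459.18 × 0.0301 = $74.02
Commuter benefit: $160.07
Pre-tax total = $74.02 + $160.07 = $234.09
Taxable wages = $2,459.18 − $234.09 = $2,225.09
State withholding: $2,225.09 × 0.0565 = $125.72
Municipal income tax: $2,225.09 × 0.01 = $22.25
Federal tax withheld: $2,225.09 × 0.155 = $344.89
State unemployment insurance (employee share): only $116,881.68 − $116,010.45 = $871.23 of this check is subject → $871.23 × 0.0073 = $6.36
Social Security tax: $2,459.18 × 0.0406 = $99.84
Fitness reimbursement repayment: $20.05
Union dues: $101.49
Total deductions = $74.02 + $160.07 + $125.72 + $22.25 + $344.89 + $6.36 + $99.84 + $20.05 + $101.49 = $954.69
Net pay = $2,459.18 − $954.69 = $1,504.49

$1,504.49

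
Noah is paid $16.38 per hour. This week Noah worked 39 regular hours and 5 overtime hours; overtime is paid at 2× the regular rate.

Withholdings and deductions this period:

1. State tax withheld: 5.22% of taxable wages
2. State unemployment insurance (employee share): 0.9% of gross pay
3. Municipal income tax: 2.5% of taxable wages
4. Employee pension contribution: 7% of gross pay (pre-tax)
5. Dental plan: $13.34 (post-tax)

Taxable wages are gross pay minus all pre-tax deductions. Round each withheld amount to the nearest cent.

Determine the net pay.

$668.26

Regular pay: 39 × $16.38 = $638.82
Overtime pay: 5 × $16.38 × 2 = $163.80
Gross pay = $638.82 + $163.80 = $802.62
Employee pension contribution: $802.62 × 0.07 = $56.18
Taxable wages = $802.62 − $56.18 = $746.44
State tax withheld: $746.44 × 0.0522 = $38.96
Municipal income tax: $746.44 × 0.025 = $18.66
State unemployment insurance (employee share): $802.62 × 0.009 = $7.22
Dental plan: $13.34
Total deductions = $56.18 + $38.96 + $18.66 + $7.22 + $13.34 = $134.36
Net pay = $802.62 − $134.36 = $668.26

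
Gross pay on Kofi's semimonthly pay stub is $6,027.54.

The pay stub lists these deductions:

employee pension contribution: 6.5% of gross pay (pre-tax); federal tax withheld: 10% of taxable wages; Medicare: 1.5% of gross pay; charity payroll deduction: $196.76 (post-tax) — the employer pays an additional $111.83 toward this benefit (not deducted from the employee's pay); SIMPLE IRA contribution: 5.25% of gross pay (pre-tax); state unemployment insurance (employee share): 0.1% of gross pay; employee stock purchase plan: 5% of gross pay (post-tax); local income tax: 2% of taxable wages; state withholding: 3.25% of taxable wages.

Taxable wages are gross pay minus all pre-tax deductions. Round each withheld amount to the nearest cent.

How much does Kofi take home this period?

$3,913.52

Employee pension contribution: $6,027.54 × 0.065 = $391.79
SIMPLE IRA contribution: $6,027.54 × 0.0525 = $316.45
Pre-tax total = $391.79 + $316.45 = $708.24
Taxable wages = $6,027.54 − $708.24 = $5,319.30
State withholding: $5,319.30 × 0.0325 = $172.88
Federal tax withheld: $5,319.30 × 0.1 = $531.93
Local income tax: $5,319.30 × 0.02 = $106.39
Medicare: $6,027.54 × 0.015 = $90.41
State unemployment insurance (employee share): $6,027.54 × 0.001 = $6.03
Employee stock purchase plan: $6,027.54 × 0.05 = $301.38
Charity payroll deduction: $196.76
(Employer's $111.83 toward charity payroll deduction is not withheld from the employee.)
Total deductions = $391.79 + $316.45 + $172.88 + $531.93 + $106.39 + $90.41 + $6.03 + $301.38 + $196.76 = $2,114.02
Net pay = $6,027.54 − $2,114.02 = $3,913.52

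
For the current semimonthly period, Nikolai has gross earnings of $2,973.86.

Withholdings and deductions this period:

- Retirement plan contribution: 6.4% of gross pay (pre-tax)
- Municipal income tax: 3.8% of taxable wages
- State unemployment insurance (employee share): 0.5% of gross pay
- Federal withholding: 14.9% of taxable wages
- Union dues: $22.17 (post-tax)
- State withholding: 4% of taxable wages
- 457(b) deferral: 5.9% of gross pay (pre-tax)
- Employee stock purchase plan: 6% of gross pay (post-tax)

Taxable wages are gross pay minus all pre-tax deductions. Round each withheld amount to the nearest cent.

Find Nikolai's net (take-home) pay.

457(b) deferral: $2,973.86 × 0.059 = $175.46
Retirement plan contribution: $2,973.86 × 0.064 = $190.33
Pre-tax total = $175.46 + $190.33 = $365.79
Taxable wages = $2,973.86 − $365.79 = $2,608.07
Federal withholding: $2,608.07 × 0.149 = $388.60
Municipal income tax: $2,608.07 × 0.038 = $99.11
State withholding: $2,608.07 × 0.04 = $104.32
State unemployment insurance (employee share): $2,973.86 × 0.005 = $14.87
Union dues: $22.17
Employee stock purchase plan: $2,973.86 × 0.06 = $178.43
Total deductions = $175.46 + $190.33 + $388.60 + $99.11 + $104.32 + $14.87 + $22.17 + $178.43 = $1,173.29
Net pay = $2,973.86 − $1,173.29 = $1,800.57

$1,800.57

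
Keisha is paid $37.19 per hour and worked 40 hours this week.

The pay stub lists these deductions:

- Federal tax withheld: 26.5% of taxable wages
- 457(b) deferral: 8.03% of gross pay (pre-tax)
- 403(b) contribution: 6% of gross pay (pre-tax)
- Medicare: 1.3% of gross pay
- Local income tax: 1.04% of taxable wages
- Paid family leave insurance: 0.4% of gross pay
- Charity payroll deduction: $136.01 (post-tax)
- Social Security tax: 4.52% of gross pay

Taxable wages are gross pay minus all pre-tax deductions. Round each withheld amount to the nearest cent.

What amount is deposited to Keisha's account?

$698.14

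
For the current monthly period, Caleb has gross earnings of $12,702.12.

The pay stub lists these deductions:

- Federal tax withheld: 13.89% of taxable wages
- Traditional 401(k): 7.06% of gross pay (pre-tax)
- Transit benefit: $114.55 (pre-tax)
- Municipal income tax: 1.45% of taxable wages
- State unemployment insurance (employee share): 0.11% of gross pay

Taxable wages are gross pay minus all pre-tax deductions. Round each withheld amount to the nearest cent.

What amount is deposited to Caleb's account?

$9,883.46

Transit benefit: $114.55
Traditional 401(k): $12,702.12 × 0.0706 = $896.77
Pre-tax total = $114.55 + $896.77 = $1,011.32
Taxable wages = $12,702.12 − $1,011.32 = $11,690.80
Federal tax withheld: $11,690.80 × 0.1389 = $1,623.85
Municipal income tax: $11,690.80 × 0.0145 = $169.52
State unemployment insurance (employee share): $12,702.12 × 0.0011 = $13.97
Total deductions = $114.55 + $896.77 + $1,623.85 + $169.52 + $13.97 = $2,818.66
Net pay = $12,702.12 − $2,818.66 = $9,883.46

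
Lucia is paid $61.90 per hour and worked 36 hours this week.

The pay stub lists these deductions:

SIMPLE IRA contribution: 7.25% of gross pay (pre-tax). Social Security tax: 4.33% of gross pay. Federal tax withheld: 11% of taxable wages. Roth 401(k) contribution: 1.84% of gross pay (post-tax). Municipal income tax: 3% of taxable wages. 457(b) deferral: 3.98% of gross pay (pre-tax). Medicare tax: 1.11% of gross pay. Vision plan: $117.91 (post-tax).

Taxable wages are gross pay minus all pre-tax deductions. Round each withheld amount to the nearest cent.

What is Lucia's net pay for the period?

$1421.07

Gross pay: 36 × $61.90 = $2228.40
SIMPLE IRA contribution: $2228.40 × 0.0725 = $161.56
457(b) deferral: $2228.40 × 0.0398 = $88.69
Pre-tax total = $161.56 + $88.69 = $250.25
Taxable wages = $2228.40 − $250.25 = $1978.15
Municipal income tax: $1978.15 × 0.03 = $59.34
Federal tax withheld: $1978.15 × 0.11 = $217.60
Social Security tax: $2228.40 × 0.0433 = $96.49
Medicare tax: $2228.40 × 0.0111 = $24.74
Roth 401(k) contribution: $2228.40 × 0.0184 = $41.00
Vision plan: $117.91
Total deductions = $161.56 + $88.69 + $59.34 + $217.60 + $96.49 + $24.74 + $41.00 + $117.91 = $807.33
Net pay = $2228.40 − $807.33 = $1421.07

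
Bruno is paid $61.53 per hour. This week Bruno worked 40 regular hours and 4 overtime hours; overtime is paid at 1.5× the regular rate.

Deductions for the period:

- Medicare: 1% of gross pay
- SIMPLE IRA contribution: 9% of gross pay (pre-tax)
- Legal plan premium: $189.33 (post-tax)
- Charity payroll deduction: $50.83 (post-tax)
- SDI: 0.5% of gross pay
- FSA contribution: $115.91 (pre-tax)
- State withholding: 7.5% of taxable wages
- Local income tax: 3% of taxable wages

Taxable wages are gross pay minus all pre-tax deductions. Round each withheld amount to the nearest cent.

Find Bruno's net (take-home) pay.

$1918.86

Regular pay: 40 × $61.53 = $2461.20
Overtime pay: 4 × $61.53 × 1.5 = $369.18
Gross pay = $2461.20 + $369.18 = $2830.38
FSA contribution: $115.91
SIMPLE IRA contribution: $2830.38 × 0.09 = $254.73
Pre-tax total = $115.91 + $254.73 = $370.64
Taxable wages = $2830.38 − $370.64 = $2459.74
Local income tax: $2459.74 × 0.03 = $73.79
State withholding: $2459.74 × 0.075 = $184.48
SDI: $2830.38 × 0.005 = $14.15
Medicare: $2830.38 × 0.01 = $28.30
Legal plan premium: $189.33
Charity payroll deduction: $50.83
Total deductions = $115.91 + $254.73 + $73.79 + $184.48 + $14.15 + $28.30 + $189.33 + $50.83 = $911.52
Net pay = $2830.38 − $911.52 = $1918.86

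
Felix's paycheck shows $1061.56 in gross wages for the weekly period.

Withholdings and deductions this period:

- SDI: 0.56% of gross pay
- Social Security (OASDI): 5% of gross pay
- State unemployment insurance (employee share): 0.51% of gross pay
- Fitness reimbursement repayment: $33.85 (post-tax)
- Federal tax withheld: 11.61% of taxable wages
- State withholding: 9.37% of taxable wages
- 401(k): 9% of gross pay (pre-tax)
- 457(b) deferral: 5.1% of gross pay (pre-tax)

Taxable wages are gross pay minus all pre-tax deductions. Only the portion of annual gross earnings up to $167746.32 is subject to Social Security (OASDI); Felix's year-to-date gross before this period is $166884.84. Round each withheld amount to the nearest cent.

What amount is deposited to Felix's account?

$632.30

401(k): $1061.56 × 0.09 = $95.54
457(b) deferral: $1061.56 × 0.051 = $54.14
Pre-tax total = $95.54 + $54.14 = $149.68
Taxable wages = $1061.56 − $149.68 = $911.88
State withholding: $911.88 × 0.0937 = $85.44
Federal tax withheld: $911.88 × 0.1161 = $105.87
State unemployment insurance (employee share): $1061.56 × 0.0051 = $5.41
Social Security (OASDI): only $167746.32 − $166884.84 = $861.48 of this check is subject → $861.48 × 0.05 = $43.07
SDI: $1061.56 × 0.0056 = $5.94
Fitness reimbursement repayment: $33.85
Total deductions = $95.54 + $54.14 + $85.44 + $105.87 + $5.41 + $43.07 + $5.94 + $33.85 = $429.26
Net pay = $1061.56 − $429.26 = $632.30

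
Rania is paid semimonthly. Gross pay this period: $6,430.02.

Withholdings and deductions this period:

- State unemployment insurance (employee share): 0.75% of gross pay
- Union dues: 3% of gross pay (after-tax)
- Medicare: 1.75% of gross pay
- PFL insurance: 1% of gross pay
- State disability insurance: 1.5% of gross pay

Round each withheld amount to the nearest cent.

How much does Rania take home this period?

Medicare: $6,430.02 × 0.0175 = $112.53
State unemployment insurance (employee share): $6,430.02 × 0.0075 = $48.23
State disability insurance: $6,430.02 × 0.015 = $96.45
PFL insurance: $6,430.02 × 0.01 = $64.30
Union dues: $6,430.02 × 0.03 = $192.90
Total deductions = $112.53 + $48.23 + $96.45 + $64.30 + $192.90 = $514.41
Net pay = $6,430.02 − $514.41 = $5,915.61

$5,915.61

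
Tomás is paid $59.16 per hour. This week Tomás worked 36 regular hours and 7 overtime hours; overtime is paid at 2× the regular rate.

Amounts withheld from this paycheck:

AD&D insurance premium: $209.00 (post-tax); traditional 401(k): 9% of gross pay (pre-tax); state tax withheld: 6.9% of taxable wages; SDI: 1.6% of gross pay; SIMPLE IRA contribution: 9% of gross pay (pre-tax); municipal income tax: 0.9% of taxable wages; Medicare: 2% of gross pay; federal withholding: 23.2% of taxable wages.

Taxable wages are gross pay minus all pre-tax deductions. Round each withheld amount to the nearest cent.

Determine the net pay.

Regular pay: 36 × $59.16 = $2,129.76
Overtime pay: 7 × $59.16 × 2 = $828.24
Gross pay = $2,129.76 + $828.24 = $2,958.00
SIMPLE IRA contribution: $2,958.00 × 0.09 = $266.22
Traditional 401(k): $2,958.00 × 0.09 = $266.22
Pre-tax total = $266.22 + $266.22 = $532.44
Taxable wages = $2,958.00 − $532.44 = $2,425.56
Federal withholding: $2,425.56 × 0.232 = $562.73
Municipal income tax: $2,425.56 × 0.009 = $21.83
State tax withheld: $2,425.56 × 0.069 = $167.36
SDI: $2,958.00 × 0.016 = $47.33
Medicare: $2,958.00 × 0.02 = $59.16
AD&D insurance premium: $209.00
Total deductions = $266.22 + $266.22 + $562.73 + $21.83 + $167.36 + $47.33 + $59.16 + $209.00 = $1,599.85
Net pay = $2,958.00 − $1,599.85 = $1,358.15

$1,358.15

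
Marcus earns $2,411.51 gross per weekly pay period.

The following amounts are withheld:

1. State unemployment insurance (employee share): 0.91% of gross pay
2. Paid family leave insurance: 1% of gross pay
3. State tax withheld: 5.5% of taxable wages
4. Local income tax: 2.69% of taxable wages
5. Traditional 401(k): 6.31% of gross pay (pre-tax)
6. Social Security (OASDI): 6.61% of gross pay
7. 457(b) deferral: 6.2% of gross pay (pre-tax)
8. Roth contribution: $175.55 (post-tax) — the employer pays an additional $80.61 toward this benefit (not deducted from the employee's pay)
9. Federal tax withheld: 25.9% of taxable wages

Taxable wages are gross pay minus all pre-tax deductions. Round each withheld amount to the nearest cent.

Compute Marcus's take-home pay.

Traditional 401(k): $2,411.51 × 0.0631 = $152.17
457(b) deferral: $2,411.51 × 0.062 = $149.51
Pre-tax total = $152.17 + $149.51 = $301.68
Taxable wages = $2,411.51 − $301.68 = $2,109.83
Local income tax: $2,109.83 × 0.0269 = $56.75
State tax withheld: $2,109.83 × 0.055 = $116.04
Federal tax withheld: $2,109.83 × 0.259 = $546.45
State unemployment insurance (employee share): $2,411.51 × 0.0091 = $21.94
Social Security (OASDI): $2,411.51 × 0.0661 = $159.40
Paid family leave insurance: $2,411.51 × 0.01 = $24.12
Roth contribution: $175.55
(Employer's $80.61 toward Roth contribution is not withheld from the employee.)
Total deductions = $152.17 + $149.51 + $56.75 + $116.04 + $546.45 + $21.94 + $159.40 + $24.12 + $175.55 = $1,401.93
Net pay = $2,411.51 − $1,401.93 = $1,009.58

$1,009.58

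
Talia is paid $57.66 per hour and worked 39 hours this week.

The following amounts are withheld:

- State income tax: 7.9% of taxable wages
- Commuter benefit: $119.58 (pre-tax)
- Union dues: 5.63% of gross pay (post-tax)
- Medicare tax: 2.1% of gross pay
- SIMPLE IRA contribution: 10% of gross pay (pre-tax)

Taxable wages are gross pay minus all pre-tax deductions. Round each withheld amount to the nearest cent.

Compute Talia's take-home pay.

Gross pay: 39 × $57.66 = $2,248.74
SIMPLE IRA contribution: $2,248.74 × 0.1 = $224.87
Commuter benefit: $119.58
Pre-tax total = $224.87 + $119.58 = $344.45
Taxable wages = $2,248.74 − $344.45 = $1,904.29
State income tax: $1,904.29 × 0.079 = $150.44
Medicare tax: $2,248.74 × 0.021 = $47.22
Union dues: $2,248.74 × 0.0563 = $126.60
Total deductions = $224.87 + $119.58 + $150.44 + $47.22 + $126.60 = $668.71
Net pay = $2,248.74 − $668.71 = $1,580.03

$1,580.03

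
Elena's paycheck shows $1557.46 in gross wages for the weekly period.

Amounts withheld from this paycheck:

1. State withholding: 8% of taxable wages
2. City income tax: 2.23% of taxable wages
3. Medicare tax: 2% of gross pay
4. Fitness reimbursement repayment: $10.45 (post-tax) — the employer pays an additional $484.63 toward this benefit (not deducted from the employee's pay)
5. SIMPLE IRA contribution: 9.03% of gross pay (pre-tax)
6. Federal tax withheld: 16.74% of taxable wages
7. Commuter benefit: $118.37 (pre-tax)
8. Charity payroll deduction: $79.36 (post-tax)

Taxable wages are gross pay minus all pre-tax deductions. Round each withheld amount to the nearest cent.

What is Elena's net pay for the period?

$827.29

Commuter benefit: $118.37
SIMPLE IRA contribution: $1557.46 × 0.0903 = $140.64
Pre-tax total = $118.37 + $140.64 = $259.01
Taxable wages = $1557.46 − $259.01 = $1298.45
City income tax: $1298.45 × 0.0223 = $28.96
State withholding: $1298.45 × 0.08 = $103.88
Federal tax withheld: $1298.45 × 0.1674 = $217.36
Medicare tax: $1557.46 × 0.02 = $31.15
Charity payroll deduction: $79.36
Fitness reimbursement repayment: $10.45
(Employer's $484.63 toward fitness reimbursement repayment is not withheld from the employee.)
Total deductions = $118.37 + $140.64 + $28.96 + $103.88 + $217.36 + $31.15 + $79.36 + $10.45 = $730.17
Net pay = $1557.46 − $730.17 = $827.29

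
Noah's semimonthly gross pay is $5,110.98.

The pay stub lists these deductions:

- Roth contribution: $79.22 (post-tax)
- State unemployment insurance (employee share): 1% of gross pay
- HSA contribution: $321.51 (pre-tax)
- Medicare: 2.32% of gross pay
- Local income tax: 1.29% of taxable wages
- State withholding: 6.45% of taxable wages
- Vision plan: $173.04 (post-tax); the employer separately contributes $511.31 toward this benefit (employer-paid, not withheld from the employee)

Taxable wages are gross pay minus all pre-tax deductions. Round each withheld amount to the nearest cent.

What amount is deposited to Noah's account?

$3,996.83

HSA contribution: $321.51
Taxable wages = $5,110.98 − $321.51 = $4,789.47
Local income tax: $4,789.47 × 0.0129 = $61.78
State withholding: $4,789.47 × 0.0645 = $308.92
Medicare: $5,110.98 × 0.0232 = $118.57
State unemployment insurance (employee share): $5,110.98 × 0.01 = $51.11
Vision plan: $173.04
Roth contribution: $79.22
(Employer's $511.31 toward vision plan is not withheld from the employee.)
Total deductions = $321.51 + $61.78 + $308.92 + $118.57 + $51.11 + $173.04 + $79.22 = $1,114.15
Net pay = $5,110.98 − $1,114.15 = $3,996.83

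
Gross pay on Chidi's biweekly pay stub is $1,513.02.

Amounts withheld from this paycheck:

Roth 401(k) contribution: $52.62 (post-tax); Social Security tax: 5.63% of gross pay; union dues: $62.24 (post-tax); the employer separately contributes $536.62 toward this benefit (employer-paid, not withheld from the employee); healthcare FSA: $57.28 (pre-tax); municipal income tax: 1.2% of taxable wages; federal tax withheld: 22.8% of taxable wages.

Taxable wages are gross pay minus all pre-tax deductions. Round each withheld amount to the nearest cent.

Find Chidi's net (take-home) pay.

Healthcare FSA: $57.28
Taxable wages = $1,513.02 − $57.28 = $1,455.74
Federal tax withheld: $1,455.74 × 0.228 = $331.91
Municipal income tax: $1,455.74 × 0.012 = $17.47
Social Security tax: $1,513.02 × 0.0563 = $85.18
Roth 401(k) contribution: $52.62
Union dues: $62.24
(Employer's $536.62 toward union dues is not withheld from the employee.)
Total deductions = $57.28 + $331.91 + $17.47 + $85.18 + $52.62 + $62.24 = $606.70
Net pay = $1,513.02 − $606.70 = $906.32

$906.32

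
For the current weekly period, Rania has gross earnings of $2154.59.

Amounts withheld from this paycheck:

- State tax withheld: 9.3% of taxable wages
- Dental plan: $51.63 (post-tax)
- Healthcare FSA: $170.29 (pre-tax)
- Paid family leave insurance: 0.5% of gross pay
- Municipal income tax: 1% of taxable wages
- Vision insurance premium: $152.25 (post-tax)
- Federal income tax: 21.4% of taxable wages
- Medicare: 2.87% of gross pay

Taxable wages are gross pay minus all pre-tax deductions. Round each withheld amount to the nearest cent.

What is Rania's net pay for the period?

$1078.79

Healthcare FSA: $170.29
Taxable wages = $2154.59 − $170.29 = $1984.30
Federal income tax: $1984.30 × 0.214 = $424.64
State tax withheld: $1984.30 × 0.093 = $184.54
Municipal income tax: $1984.30 × 0.01 = $19.84
Paid family leave insurance: $2154.59 × 0.005 = $10.77
Medicare: $2154.59 × 0.0287 = $61.84
Dental plan: $51.63
Vision insurance premium: $152.25
Total deductions = $170.29 + $424.64 + $184.54 + $19.84 + $10.77 + $61.84 + $51.63 + $152.25 = $1075.80
Net pay = $2154.59 − $1075.80 = $1078.79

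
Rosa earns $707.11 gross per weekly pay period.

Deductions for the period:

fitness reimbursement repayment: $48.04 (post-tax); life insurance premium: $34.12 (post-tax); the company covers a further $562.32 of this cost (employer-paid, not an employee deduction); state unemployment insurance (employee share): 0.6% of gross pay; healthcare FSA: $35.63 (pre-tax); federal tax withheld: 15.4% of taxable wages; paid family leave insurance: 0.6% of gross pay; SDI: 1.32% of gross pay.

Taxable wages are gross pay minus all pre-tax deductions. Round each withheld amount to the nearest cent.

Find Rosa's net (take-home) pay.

Healthcare FSA: $35.63
Taxable wages = $707.11 − $35.63 = $671.48
Federal tax withheld: $671.48 × 0.154 = $103.41
Paid family leave insurance: $707.11 × 0.006 = $4.24
SDI: $707.11 × 0.0132 = $9.33
State unemployment insurance (employee share): $707.11 × 0.006 = $4.24
Fitness reimbursement repayment: $48.04
Life insurance premium: $34.12
(Employer's $562.32 toward life insurance premium is not withheld from the employee.)
Total deductions = $35.63 + $103.41 + $4.24 + $9.33 + $4.24 + $48.04 + $34.12 = $239.01
Net pay = $707.11 − $239.01 = $468.10

$468.10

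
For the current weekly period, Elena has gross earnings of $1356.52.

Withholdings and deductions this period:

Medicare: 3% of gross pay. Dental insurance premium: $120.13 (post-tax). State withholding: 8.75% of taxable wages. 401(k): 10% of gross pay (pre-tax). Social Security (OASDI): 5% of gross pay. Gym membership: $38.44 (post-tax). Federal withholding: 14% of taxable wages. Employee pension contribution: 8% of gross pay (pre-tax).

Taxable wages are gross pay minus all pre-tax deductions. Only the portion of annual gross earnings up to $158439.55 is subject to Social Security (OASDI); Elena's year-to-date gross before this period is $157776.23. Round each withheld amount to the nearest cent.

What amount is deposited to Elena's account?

$626.85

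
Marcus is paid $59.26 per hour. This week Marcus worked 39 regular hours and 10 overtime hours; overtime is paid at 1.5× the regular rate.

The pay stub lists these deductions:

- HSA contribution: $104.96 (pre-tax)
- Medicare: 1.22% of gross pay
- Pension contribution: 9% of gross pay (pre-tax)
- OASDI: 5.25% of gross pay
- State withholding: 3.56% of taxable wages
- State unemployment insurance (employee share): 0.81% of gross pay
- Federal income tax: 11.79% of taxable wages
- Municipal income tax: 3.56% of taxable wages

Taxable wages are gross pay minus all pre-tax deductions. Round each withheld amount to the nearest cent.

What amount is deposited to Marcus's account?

$2,043.31

Regular pay: 39 × $59.26 = $2,311.14
Overtime pay: 10 × $59.26 × 1.5 = $888.90
Gross pay = $2,311.14 + $888.90 = $3,200.04
HSA contribution: $104.96
Pension contribution: $3,200.04 × 0.09 = $288.00
Pre-tax total = $104.96 + $288.00 = $392.96
Taxable wages = $3,200.04 − $392.96 = $2,807.08
State withholding: $2,807.08 × 0.0356 = $99.93
Federal income tax: $2,807.08 × 0.1179 = $330.95
Municipal income tax: $2,807.08 × 0.0356 = $99.93
Medicare: $3,200.04 × 0.0122 = $39.04
OASDI: $3,200.04 × 0.0525 = $168.00
State unemployment insurance (employee share): $3,200.04 × 0.0081 = $25.92
Total deductions = $104.96 + $288.00 + $99.93 + $330.95 + $99.93 + $39.04 + $168.00 + $25.92 = $1,156.73
Net pay = $3,200.04 − $1,156.73 = $2,043.31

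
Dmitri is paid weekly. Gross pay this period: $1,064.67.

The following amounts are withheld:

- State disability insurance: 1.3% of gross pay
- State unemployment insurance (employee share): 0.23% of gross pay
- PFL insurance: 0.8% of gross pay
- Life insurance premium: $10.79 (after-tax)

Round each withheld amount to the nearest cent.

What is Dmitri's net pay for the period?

$1,029.07

State disability insurance: $1,064.67 × 0.013 = $13.84
State unemployment insurance (employee share): $1,064.67 × 0.0023 = $2.45
PFL insurance: $1,064.67 × 0.008 = $8.52
Life insurance premium: $10.79
Total deductions = $13.84 + $2.45 + $8.52 + $10.79 = $35.60
Net pay = $1,064.67 − $35.60 = $1,029.07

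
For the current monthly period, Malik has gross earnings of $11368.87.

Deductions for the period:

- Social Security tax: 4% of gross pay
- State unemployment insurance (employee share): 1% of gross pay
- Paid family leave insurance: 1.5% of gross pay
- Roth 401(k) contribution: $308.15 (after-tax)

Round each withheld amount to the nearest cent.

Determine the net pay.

$10321.75

Paid family leave insurance: $11368.87 × 0.015 = $170.53
Social Security tax: $11368.87 × 0.04 = $454.75
State unemployment insurance (employee share): $11368.87 × 0.01 = $113.69
Roth 401(k) contribution: $308.15
Total deductions = $170.53 + $454.75 + $113.69 + $308.15 = $1047.12
Net pay = $11368.87 − $1047.12 = $10321.75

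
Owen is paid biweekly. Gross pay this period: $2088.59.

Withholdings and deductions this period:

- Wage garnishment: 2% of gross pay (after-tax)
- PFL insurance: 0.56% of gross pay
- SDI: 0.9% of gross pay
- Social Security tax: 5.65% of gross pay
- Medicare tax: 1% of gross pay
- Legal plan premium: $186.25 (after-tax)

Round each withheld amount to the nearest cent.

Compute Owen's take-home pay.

PFL insurance: $2088.59 × 0.0056 = $11.70
Social Security tax: $2088.59 × 0.0565 = $118.01
SDI: $2088.59 × 0.009 = $18.80
Medicare tax: $2088.59 × 0.01 = $20.89
Wage garnishment: $2088.59 × 0.02 = $41.77
Legal plan premium: $186.25
Total deductions = $11.70 + $118.01 + $18.80 + $20.89 + $41.77 + $186.25 = $397.42
Net pay = $2088.59 − $397.42 = $1691.17

$1691.17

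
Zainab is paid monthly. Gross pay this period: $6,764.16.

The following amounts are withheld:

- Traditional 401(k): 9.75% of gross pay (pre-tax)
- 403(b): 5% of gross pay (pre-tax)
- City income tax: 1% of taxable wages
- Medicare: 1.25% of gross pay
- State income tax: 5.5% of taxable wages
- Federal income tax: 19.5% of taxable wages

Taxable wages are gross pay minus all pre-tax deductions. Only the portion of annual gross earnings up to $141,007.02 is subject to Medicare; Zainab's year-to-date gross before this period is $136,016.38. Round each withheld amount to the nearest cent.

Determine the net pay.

403(b): $6,764.16 × 0.05 = $338.21
Traditional 401(k): $6,764.16 × 0.0975 = $659.51
Pre-tax total = $338.21 + $659.51 = $997.72
Taxable wages = $6,764.16 − $997.72 = $5,766.44
State income tax: $5,766.44 × 0.055 = $317.15
City income tax: $5,766.44 × 0.01 = $57.66
Federal income tax: $5,766.44 × 0.195 = $1,124.46
Medicare: only $141,007.02 − $136,016.38 = $4,990.64 of this check is subject → $4,990.64 × 0.0125 = $62.38
Total deductions = $338.21 + $659.51 + $317.15 + $57.66 + $1,124.46 + $62.38 = $2,559.37
Net pay = $6,764.16 − $2,559.37 = $4,204.79

$4,204.79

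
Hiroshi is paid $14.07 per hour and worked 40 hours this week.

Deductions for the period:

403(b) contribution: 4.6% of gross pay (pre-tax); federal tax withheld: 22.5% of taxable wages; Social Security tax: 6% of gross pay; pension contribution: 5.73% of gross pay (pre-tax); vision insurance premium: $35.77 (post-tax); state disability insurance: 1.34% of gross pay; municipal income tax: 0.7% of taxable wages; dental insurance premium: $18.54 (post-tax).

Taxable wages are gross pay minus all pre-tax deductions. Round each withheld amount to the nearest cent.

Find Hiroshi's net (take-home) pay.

$291.96

Gross pay: 40 × $14.07 = $562.80
Pension contribution: $562.80 × 0.0573 = $32.25
403(b) contribution: $562.80 × 0.046 = $25.89
Pre-tax total = $32.25 + $25.89 = $58.14
Taxable wages = $562.80 − $58.14 = $504.66
Federal tax withheld: $504.66 × 0.225 = $113.55
Municipal income tax: $504.66 × 0.007 = $3.53
State disability insurance: $562.80 × 0.0134 = $7.54
Social Security tax: $562.80 × 0.06 = $33.77
Dental insurance premium: $18.54
Vision insurance premium: $35.77
Total deductions = $32.25 + $25.89 + $113.55 + $3.53 + $7.54 + $33.77 + $18.54 + $35.77 = $270.84
Net pay = $562.80 − $270.84 = $291.96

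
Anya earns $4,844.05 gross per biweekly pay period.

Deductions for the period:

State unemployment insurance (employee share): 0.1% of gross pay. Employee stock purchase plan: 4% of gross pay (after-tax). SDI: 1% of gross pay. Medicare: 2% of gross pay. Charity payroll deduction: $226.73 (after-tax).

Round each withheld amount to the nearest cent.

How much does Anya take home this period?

$4,273.40

Medicare: $4,844.05 × 0.02 = $96.88
State unemployment insurance (employee share): $4,844.05 × 0.001 = $4.84
SDI: $4,844.05 × 0.01 = $48.44
Employee stock purchase plan: $4,844.05 × 0.04 = $193.76
Charity payroll deduction: $226.73
Total deductions = $96.88 + $4.84 + $48.44 + $193.76 + $226.73 = $570.65
Net pay = $4,844.05 − $570.65 = $4,273.40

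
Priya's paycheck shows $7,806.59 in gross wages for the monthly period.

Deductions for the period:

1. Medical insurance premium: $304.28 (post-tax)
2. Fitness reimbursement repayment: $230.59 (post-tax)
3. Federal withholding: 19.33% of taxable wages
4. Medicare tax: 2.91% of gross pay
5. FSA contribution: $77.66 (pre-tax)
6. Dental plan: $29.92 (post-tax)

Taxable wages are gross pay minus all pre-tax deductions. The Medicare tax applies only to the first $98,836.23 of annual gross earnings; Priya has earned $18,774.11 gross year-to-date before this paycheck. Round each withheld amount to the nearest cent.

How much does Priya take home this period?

$5,442.97

FSA contribution: $77.66
Taxable wages = $7,806.59 − $77.66 = $7,728.93
Federal withholding: $7,728.93 × 0.1933 = $1,494.00
Medicare tax: cap not yet reached, full $7,806.59 is subject → $7,806.59 × 0.0291 = $227.17
Dental plan: $29.92
Fitness reimbursement repayment: $230.59
Medical insurance premium: $304.28
Total deductions = $77.66 + $1,494.00 + $227.17 + $29.92 + $230.59 + $304.28 = $2,363.62
Net pay = $7,806.59 − $2,363.62 = $5,442.97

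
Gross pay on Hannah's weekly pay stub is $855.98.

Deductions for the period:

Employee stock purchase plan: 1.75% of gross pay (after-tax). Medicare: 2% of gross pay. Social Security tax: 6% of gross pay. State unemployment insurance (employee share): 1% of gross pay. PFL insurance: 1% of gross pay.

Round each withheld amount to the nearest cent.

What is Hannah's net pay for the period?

State unemployment insurance (employee share): $855.98 × 0.01 = $8.56
PFL insurance: $855.98 × 0.01 = $8.56
Medicare: $855.98 × 0.02 = $17.12
Social Security tax: $855.98 × 0.06 = $51.36
Employee stock purchase plan: $855.98 × 0.0175 = $14.98
Total deductions = $8.56 + $8.56 + $17.12 + $51.36 + $14.98 = $100.58
Net pay = $855.98 − $100.58 = $755.40

$755.40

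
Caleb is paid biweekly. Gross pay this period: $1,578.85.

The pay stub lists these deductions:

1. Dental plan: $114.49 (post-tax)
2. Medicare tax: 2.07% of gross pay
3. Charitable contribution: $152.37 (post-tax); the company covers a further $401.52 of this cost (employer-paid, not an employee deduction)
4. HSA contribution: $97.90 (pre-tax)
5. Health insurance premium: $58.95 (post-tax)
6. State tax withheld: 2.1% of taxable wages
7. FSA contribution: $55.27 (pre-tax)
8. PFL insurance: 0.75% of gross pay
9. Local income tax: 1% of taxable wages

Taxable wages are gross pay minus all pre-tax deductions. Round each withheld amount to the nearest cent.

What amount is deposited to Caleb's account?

HSA contribution: $97.90
FSA contribution: $55.27
Pre-tax total = $97.90 + $55.27 = $153.17
Taxable wages = $1,578.85 − $153.17 = $1,425.68
Local income tax: $1,425.68 × 0.01 = $14.26
State tax withheld: $1,425.68 × 0.021 = $29.94
Medicare tax: $1,578.85 × 0.0207 = $32.68
PFL insurance: $1,578.85 × 0.0075 = $11.84
Health insurance premium: $58.95
Dental plan: $114.49
Charitable contribution: $152.37
(Employer's $401.52 toward charitable contribution is not withheld from the employee.)
Total deductions = $97.90 + $55.27 + $14.26 + $29.94 + $32.68 + $11.84 + $58.95 + $114.49 + $152.37 = $567.70
Net pay = $1,578.85 − $567.70 = $1,011.15

$1,011.15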